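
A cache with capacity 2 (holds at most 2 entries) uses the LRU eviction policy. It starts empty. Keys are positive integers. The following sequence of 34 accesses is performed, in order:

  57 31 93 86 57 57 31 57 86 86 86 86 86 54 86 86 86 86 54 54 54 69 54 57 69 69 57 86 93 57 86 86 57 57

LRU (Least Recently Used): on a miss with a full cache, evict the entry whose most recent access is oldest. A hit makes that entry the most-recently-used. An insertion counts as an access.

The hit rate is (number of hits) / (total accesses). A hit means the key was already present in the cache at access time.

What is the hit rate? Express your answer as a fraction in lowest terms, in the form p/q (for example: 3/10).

LRU simulation (capacity=2):
  1. access 57: MISS. Cache (LRU->MRU): [57]
  2. access 31: MISS. Cache (LRU->MRU): [57 31]
  3. access 93: MISS, evict 57. Cache (LRU->MRU): [31 93]
  4. access 86: MISS, evict 31. Cache (LRU->MRU): [93 86]
  5. access 57: MISS, evict 93. Cache (LRU->MRU): [86 57]
  6. access 57: HIT. Cache (LRU->MRU): [86 57]
  7. access 31: MISS, evict 86. Cache (LRU->MRU): [57 31]
  8. access 57: HIT. Cache (LRU->MRU): [31 57]
  9. access 86: MISS, evict 31. Cache (LRU->MRU): [57 86]
  10. access 86: HIT. Cache (LRU->MRU): [57 86]
  11. access 86: HIT. Cache (LRU->MRU): [57 86]
  12. access 86: HIT. Cache (LRU->MRU): [57 86]
  13. access 86: HIT. Cache (LRU->MRU): [57 86]
  14. access 54: MISS, evict 57. Cache (LRU->MRU): [86 54]
  15. access 86: HIT. Cache (LRU->MRU): [54 86]
  16. access 86: HIT. Cache (LRU->MRU): [54 86]
  17. access 86: HIT. Cache (LRU->MRU): [54 86]
  18. access 86: HIT. Cache (LRU->MRU): [54 86]
  19. access 54: HIT. Cache (LRU->MRU): [86 54]
  20. access 54: HIT. Cache (LRU->MRU): [86 54]
  21. access 54: HIT. Cache (LRU->MRU): [86 54]
  22. access 69: MISS, evict 86. Cache (LRU->MRU): [54 69]
  23. access 54: HIT. Cache (LRU->MRU): [69 54]
  24. access 57: MISS, evict 69. Cache (LRU->MRU): [54 57]
  25. access 69: MISS, evict 54. Cache (LRU->MRU): [57 69]
  26. access 69: HIT. Cache (LRU->MRU): [57 69]
  27. access 57: HIT. Cache (LRU->MRU): [69 57]
  28. access 86: MISS, evict 69. Cache (LRU->MRU): [57 86]
  29. access 93: MISS, evict 57. Cache (LRU->MRU): [86 93]
  30. access 57: MISS, evict 86. Cache (LRU->MRU): [93 57]
  31. access 86: MISS, evict 93. Cache (LRU->MRU): [57 86]
  32. access 86: HIT. Cache (LRU->MRU): [57 86]
  33. access 57: HIT. Cache (LRU->MRU): [86 57]
  34. access 57: HIT. Cache (LRU->MRU): [86 57]
Total: 19 hits, 15 misses, 13 evictions

Hit rate = 19/34

Answer: 19/34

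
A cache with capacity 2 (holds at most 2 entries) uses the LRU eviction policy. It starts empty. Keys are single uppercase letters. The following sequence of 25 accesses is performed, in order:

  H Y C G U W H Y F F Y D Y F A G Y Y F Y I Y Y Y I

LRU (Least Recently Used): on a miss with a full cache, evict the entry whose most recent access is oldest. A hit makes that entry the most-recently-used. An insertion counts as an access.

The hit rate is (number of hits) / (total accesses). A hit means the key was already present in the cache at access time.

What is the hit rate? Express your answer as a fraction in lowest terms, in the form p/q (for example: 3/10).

Answer: 9/25

Derivation:
LRU simulation (capacity=2):
  1. access H: MISS. Cache (LRU->MRU): [H]
  2. access Y: MISS. Cache (LRU->MRU): [H Y]
  3. access C: MISS, evict H. Cache (LRU->MRU): [Y C]
  4. access G: MISS, evict Y. Cache (LRU->MRU): [C G]
  5. access U: MISS, evict C. Cache (LRU->MRU): [G U]
  6. access W: MISS, evict G. Cache (LRU->MRU): [U W]
  7. access H: MISS, evict U. Cache (LRU->MRU): [W H]
  8. access Y: MISS, evict W. Cache (LRU->MRU): [H Y]
  9. access F: MISS, evict H. Cache (LRU->MRU): [Y F]
  10. access F: HIT. Cache (LRU->MRU): [Y F]
  11. access Y: HIT. Cache (LRU->MRU): [F Y]
  12. access D: MISS, evict F. Cache (LRU->MRU): [Y D]
  13. access Y: HIT. Cache (LRU->MRU): [D Y]
  14. access F: MISS, evict D. Cache (LRU->MRU): [Y F]
  15. access A: MISS, evict Y. Cache (LRU->MRU): [F A]
  16. access G: MISS, evict F. Cache (LRU->MRU): [A G]
  17. access Y: MISS, evict A. Cache (LRU->MRU): [G Y]
  18. access Y: HIT. Cache (LRU->MRU): [G Y]
  19. access F: MISS, evict G. Cache (LRU->MRU): [Y F]
  20. access Y: HIT. Cache (LRU->MRU): [F Y]
  21. access I: MISS, evict F. Cache (LRU->MRU): [Y I]
  22. access Y: HIT. Cache (LRU->MRU): [I Y]
  23. access Y: HIT. Cache (LRU->MRU): [I Y]
  24. access Y: HIT. Cache (LRU->MRU): [I Y]
  25. access I: HIT. Cache (LRU->MRU): [Y I]
Total: 9 hits, 16 misses, 14 evictions

Hit rate = 9/25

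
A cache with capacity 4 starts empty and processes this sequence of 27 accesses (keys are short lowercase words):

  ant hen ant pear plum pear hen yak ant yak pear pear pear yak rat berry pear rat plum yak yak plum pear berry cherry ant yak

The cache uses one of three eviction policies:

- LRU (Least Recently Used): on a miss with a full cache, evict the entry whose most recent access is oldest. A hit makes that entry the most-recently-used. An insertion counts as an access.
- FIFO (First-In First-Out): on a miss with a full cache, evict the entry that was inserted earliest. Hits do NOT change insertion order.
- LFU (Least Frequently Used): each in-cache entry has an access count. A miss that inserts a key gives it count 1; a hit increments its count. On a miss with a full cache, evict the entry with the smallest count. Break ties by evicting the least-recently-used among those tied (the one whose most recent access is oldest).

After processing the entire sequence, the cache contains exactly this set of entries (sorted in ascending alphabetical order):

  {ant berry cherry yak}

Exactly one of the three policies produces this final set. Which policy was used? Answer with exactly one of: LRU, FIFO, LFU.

Answer: LRU

Derivation:
Simulating under each policy and comparing final sets:
  LRU: final set = {ant berry cherry yak} -> MATCHES target
  FIFO: final set = {ant cherry plum yak} -> differs
  LFU: final set = {ant cherry pear yak} -> differs
Only LRU produces the target set.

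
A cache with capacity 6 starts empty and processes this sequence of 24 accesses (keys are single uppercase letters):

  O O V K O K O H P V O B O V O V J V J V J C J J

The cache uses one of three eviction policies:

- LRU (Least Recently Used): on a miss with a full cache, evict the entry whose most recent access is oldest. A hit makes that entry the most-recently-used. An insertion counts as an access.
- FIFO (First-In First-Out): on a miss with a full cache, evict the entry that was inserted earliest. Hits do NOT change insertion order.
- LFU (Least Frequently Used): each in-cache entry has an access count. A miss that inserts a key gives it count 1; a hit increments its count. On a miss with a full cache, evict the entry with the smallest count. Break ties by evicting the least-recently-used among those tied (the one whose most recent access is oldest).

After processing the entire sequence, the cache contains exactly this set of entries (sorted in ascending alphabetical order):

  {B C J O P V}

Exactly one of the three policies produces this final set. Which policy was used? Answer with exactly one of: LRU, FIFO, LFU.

Answer: LRU

Derivation:
Simulating under each policy and comparing final sets:
  LRU: final set = {B C J O P V} -> MATCHES target
  FIFO: final set = {B C H J K P} -> differs
  LFU: final set = {B C J K O V} -> differs
Only LRU produces the target set.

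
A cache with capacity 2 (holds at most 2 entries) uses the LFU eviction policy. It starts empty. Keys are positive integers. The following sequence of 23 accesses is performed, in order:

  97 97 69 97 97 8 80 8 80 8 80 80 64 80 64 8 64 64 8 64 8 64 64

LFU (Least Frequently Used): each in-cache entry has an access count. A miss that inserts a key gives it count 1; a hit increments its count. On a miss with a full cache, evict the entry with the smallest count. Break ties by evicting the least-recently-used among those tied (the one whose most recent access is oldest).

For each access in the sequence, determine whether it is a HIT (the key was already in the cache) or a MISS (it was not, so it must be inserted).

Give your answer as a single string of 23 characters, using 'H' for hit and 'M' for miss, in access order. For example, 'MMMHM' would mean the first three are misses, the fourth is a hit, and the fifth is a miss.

LFU simulation (capacity=2):
  1. access 97: MISS. Cache: [97(c=1)]
  2. access 97: HIT, count now 2. Cache: [97(c=2)]
  3. access 69: MISS. Cache: [69(c=1) 97(c=2)]
  4. access 97: HIT, count now 3. Cache: [69(c=1) 97(c=3)]
  5. access 97: HIT, count now 4. Cache: [69(c=1) 97(c=4)]
  6. access 8: MISS, evict 69(c=1). Cache: [8(c=1) 97(c=4)]
  7. access 80: MISS, evict 8(c=1). Cache: [80(c=1) 97(c=4)]
  8. access 8: MISS, evict 80(c=1). Cache: [8(c=1) 97(c=4)]
  9. access 80: MISS, evict 8(c=1). Cache: [80(c=1) 97(c=4)]
  10. access 8: MISS, evict 80(c=1). Cache: [8(c=1) 97(c=4)]
  11. access 80: MISS, evict 8(c=1). Cache: [80(c=1) 97(c=4)]
  12. access 80: HIT, count now 2. Cache: [80(c=2) 97(c=4)]
  13. access 64: MISS, evict 80(c=2). Cache: [64(c=1) 97(c=4)]
  14. access 80: MISS, evict 64(c=1). Cache: [80(c=1) 97(c=4)]
  15. access 64: MISS, evict 80(c=1). Cache: [64(c=1) 97(c=4)]
  16. access 8: MISS, evict 64(c=1). Cache: [8(c=1) 97(c=4)]
  17. access 64: MISS, evict 8(c=1). Cache: [64(c=1) 97(c=4)]
  18. access 64: HIT, count now 2. Cache: [64(c=2) 97(c=4)]
  19. access 8: MISS, evict 64(c=2). Cache: [8(c=1) 97(c=4)]
  20. access 64: MISS, evict 8(c=1). Cache: [64(c=1) 97(c=4)]
  21. access 8: MISS, evict 64(c=1). Cache: [8(c=1) 97(c=4)]
  22. access 64: MISS, evict 8(c=1). Cache: [64(c=1) 97(c=4)]
  23. access 64: HIT, count now 2. Cache: [64(c=2) 97(c=4)]
Total: 6 hits, 17 misses, 15 evictions

Answer: MHMHHMMMMMMHMMMMMHMMMMH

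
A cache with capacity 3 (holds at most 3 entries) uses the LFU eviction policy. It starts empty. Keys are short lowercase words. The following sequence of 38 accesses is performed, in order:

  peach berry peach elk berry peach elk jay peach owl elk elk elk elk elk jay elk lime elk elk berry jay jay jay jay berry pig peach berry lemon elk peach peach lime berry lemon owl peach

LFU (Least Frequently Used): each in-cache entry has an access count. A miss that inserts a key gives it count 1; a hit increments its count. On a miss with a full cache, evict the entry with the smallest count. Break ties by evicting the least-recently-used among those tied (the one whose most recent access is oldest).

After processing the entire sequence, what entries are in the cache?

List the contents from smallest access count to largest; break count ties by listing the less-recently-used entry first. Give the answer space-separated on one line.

Answer: peach jay elk

Derivation:
LFU simulation (capacity=3):
  1. access peach: MISS. Cache: [peach(c=1)]
  2. access berry: MISS. Cache: [peach(c=1) berry(c=1)]
  3. access peach: HIT, count now 2. Cache: [berry(c=1) peach(c=2)]
  4. access elk: MISS. Cache: [berry(c=1) elk(c=1) peach(c=2)]
  5. access berry: HIT, count now 2. Cache: [elk(c=1) peach(c=2) berry(c=2)]
  6. access peach: HIT, count now 3. Cache: [elk(c=1) berry(c=2) peach(c=3)]
  7. access elk: HIT, count now 2. Cache: [berry(c=2) elk(c=2) peach(c=3)]
  8. access jay: MISS, evict berry(c=2). Cache: [jay(c=1) elk(c=2) peach(c=3)]
  9. access peach: HIT, count now 4. Cache: [jay(c=1) elk(c=2) peach(c=4)]
  10. access owl: MISS, evict jay(c=1). Cache: [owl(c=1) elk(c=2) peach(c=4)]
  11. access elk: HIT, count now 3. Cache: [owl(c=1) elk(c=3) peach(c=4)]
  12. access elk: HIT, count now 4. Cache: [owl(c=1) peach(c=4) elk(c=4)]
  13. access elk: HIT, count now 5. Cache: [owl(c=1) peach(c=4) elk(c=5)]
  14. access elk: HIT, count now 6. Cache: [owl(c=1) peach(c=4) elk(c=6)]
  15. access elk: HIT, count now 7. Cache: [owl(c=1) peach(c=4) elk(c=7)]
  16. access jay: MISS, evict owl(c=1). Cache: [jay(c=1) peach(c=4) elk(c=7)]
  17. access elk: HIT, count now 8. Cache: [jay(c=1) peach(c=4) elk(c=8)]
  18. access lime: MISS, evict jay(c=1). Cache: [lime(c=1) peach(c=4) elk(c=8)]
  19. access elk: HIT, count now 9. Cache: [lime(c=1) peach(c=4) elk(c=9)]
  20. access elk: HIT, count now 10. Cache: [lime(c=1) peach(c=4) elk(c=10)]
  21. access berry: MISS, evict lime(c=1). Cache: [berry(c=1) peach(c=4) elk(c=10)]
  22. access jay: MISS, evict berry(c=1). Cache: [jay(c=1) peach(c=4) elk(c=10)]
  23. access jay: HIT, count now 2. Cache: [jay(c=2) peach(c=4) elk(c=10)]
  24. access jay: HIT, count now 3. Cache: [jay(c=3) peach(c=4) elk(c=10)]
  25. access jay: HIT, count now 4. Cache: [peach(c=4) jay(c=4) elk(c=10)]
  26. access berry: MISS, evict peach(c=4). Cache: [berry(c=1) jay(c=4) elk(c=10)]
  27. access pig: MISS, evict berry(c=1). Cache: [pig(c=1) jay(c=4) elk(c=10)]
  28. access peach: MISS, evict pig(c=1). Cache: [peach(c=1) jay(c=4) elk(c=10)]
  29. access berry: MISS, evict peach(c=1). Cache: [berry(c=1) jay(c=4) elk(c=10)]
  30. access lemon: MISS, evict berry(c=1). Cache: [lemon(c=1) jay(c=4) elk(c=10)]
  31. access elk: HIT, count now 11. Cache: [lemon(c=1) jay(c=4) elk(c=11)]
  32. access peach: MISS, evict lemon(c=1). Cache: [peach(c=1) jay(c=4) elk(c=11)]
  33. access peach: HIT, count now 2. Cache: [peach(c=2) jay(c=4) elk(c=11)]
  34. access lime: MISS, evict peach(c=2). Cache: [lime(c=1) jay(c=4) elk(c=11)]
  35. access berry: MISS, evict lime(c=1). Cache: [berry(c=1) jay(c=4) elk(c=11)]
  36. access lemon: MISS, evict berry(c=1). Cache: [lemon(c=1) jay(c=4) elk(c=11)]
  37. access owl: MISS, evict lemon(c=1). Cache: [owl(c=1) jay(c=4) elk(c=11)]
  38. access peach: MISS, evict owl(c=1). Cache: [peach(c=1) jay(c=4) elk(c=11)]
Total: 18 hits, 20 misses, 17 evictions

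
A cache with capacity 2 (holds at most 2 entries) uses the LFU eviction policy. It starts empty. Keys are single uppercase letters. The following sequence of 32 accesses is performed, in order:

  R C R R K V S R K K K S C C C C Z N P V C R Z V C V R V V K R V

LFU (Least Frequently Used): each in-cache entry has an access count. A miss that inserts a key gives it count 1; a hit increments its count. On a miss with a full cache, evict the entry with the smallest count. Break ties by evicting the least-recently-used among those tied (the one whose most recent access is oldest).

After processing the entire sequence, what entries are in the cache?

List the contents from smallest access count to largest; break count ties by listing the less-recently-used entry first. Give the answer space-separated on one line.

Answer: V C

Derivation:
LFU simulation (capacity=2):
  1. access R: MISS. Cache: [R(c=1)]
  2. access C: MISS. Cache: [R(c=1) C(c=1)]
  3. access R: HIT, count now 2. Cache: [C(c=1) R(c=2)]
  4. access R: HIT, count now 3. Cache: [C(c=1) R(c=3)]
  5. access K: MISS, evict C(c=1). Cache: [K(c=1) R(c=3)]
  6. access V: MISS, evict K(c=1). Cache: [V(c=1) R(c=3)]
  7. access S: MISS, evict V(c=1). Cache: [S(c=1) R(c=3)]
  8. access R: HIT, count now 4. Cache: [S(c=1) R(c=4)]
  9. access K: MISS, evict S(c=1). Cache: [K(c=1) R(c=4)]
  10. access K: HIT, count now 2. Cache: [K(c=2) R(c=4)]
  11. access K: HIT, count now 3. Cache: [K(c=3) R(c=4)]
  12. access S: MISS, evict K(c=3). Cache: [S(c=1) R(c=4)]
  13. access C: MISS, evict S(c=1). Cache: [C(c=1) R(c=4)]
  14. access C: HIT, count now 2. Cache: [C(c=2) R(c=4)]
  15. access C: HIT, count now 3. Cache: [C(c=3) R(c=4)]
  16. access C: HIT, count now 4. Cache: [R(c=4) C(c=4)]
  17. access Z: MISS, evict R(c=4). Cache: [Z(c=1) C(c=4)]
  18. access N: MISS, evict Z(c=1). Cache: [N(c=1) C(c=4)]
  19. access P: MISS, evict N(c=1). Cache: [P(c=1) C(c=4)]
  20. access V: MISS, evict P(c=1). Cache: [V(c=1) C(c=4)]
  21. access C: HIT, count now 5. Cache: [V(c=1) C(c=5)]
  22. access R: MISS, evict V(c=1). Cache: [R(c=1) C(c=5)]
  23. access Z: MISS, evict R(c=1). Cache: [Z(c=1) C(c=5)]
  24. access V: MISS, evict Z(c=1). Cache: [V(c=1) C(c=5)]
  25. access C: HIT, count now 6. Cache: [V(c=1) C(c=6)]
  26. access V: HIT, count now 2. Cache: [V(c=2) C(c=6)]
  27. access R: MISS, evict V(c=2). Cache: [R(c=1) C(c=6)]
  28. access V: MISS, evict R(c=1). Cache: [V(c=1) C(c=6)]
  29. access V: HIT, count now 2. Cache: [V(c=2) C(c=6)]
  30. access K: MISS, evict V(c=2). Cache: [K(c=1) C(c=6)]
  31. access R: MISS, evict K(c=1). Cache: [R(c=1) C(c=6)]
  32. access V: MISS, evict R(c=1). Cache: [V(c=1) C(c=6)]
Total: 12 hits, 20 misses, 18 evictions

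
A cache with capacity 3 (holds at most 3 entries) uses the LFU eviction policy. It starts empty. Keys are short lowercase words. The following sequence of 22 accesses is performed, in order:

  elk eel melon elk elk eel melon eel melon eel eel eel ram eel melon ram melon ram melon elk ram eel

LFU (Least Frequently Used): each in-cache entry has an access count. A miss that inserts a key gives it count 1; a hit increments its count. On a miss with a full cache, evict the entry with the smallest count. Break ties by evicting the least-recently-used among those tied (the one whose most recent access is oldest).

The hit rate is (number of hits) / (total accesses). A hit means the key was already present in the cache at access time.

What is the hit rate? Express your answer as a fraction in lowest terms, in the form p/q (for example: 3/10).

LFU simulation (capacity=3):
  1. access elk: MISS. Cache: [elk(c=1)]
  2. access eel: MISS. Cache: [elk(c=1) eel(c=1)]
  3. access melon: MISS. Cache: [elk(c=1) eel(c=1) melon(c=1)]
  4. access elk: HIT, count now 2. Cache: [eel(c=1) melon(c=1) elk(c=2)]
  5. access elk: HIT, count now 3. Cache: [eel(c=1) melon(c=1) elk(c=3)]
  6. access eel: HIT, count now 2. Cache: [melon(c=1) eel(c=2) elk(c=3)]
  7. access melon: HIT, count now 2. Cache: [eel(c=2) melon(c=2) elk(c=3)]
  8. access eel: HIT, count now 3. Cache: [melon(c=2) elk(c=3) eel(c=3)]
  9. access melon: HIT, count now 3. Cache: [elk(c=3) eel(c=3) melon(c=3)]
  10. access eel: HIT, count now 4. Cache: [elk(c=3) melon(c=3) eel(c=4)]
  11. access eel: HIT, count now 5. Cache: [elk(c=3) melon(c=3) eel(c=5)]
  12. access eel: HIT, count now 6. Cache: [elk(c=3) melon(c=3) eel(c=6)]
  13. access ram: MISS, evict elk(c=3). Cache: [ram(c=1) melon(c=3) eel(c=6)]
  14. access eel: HIT, count now 7. Cache: [ram(c=1) melon(c=3) eel(c=7)]
  15. access melon: HIT, count now 4. Cache: [ram(c=1) melon(c=4) eel(c=7)]
  16. access ram: HIT, count now 2. Cache: [ram(c=2) melon(c=4) eel(c=7)]
  17. access melon: HIT, count now 5. Cache: [ram(c=2) melon(c=5) eel(c=7)]
  18. access ram: HIT, count now 3. Cache: [ram(c=3) melon(c=5) eel(c=7)]
  19. access melon: HIT, count now 6. Cache: [ram(c=3) melon(c=6) eel(c=7)]
  20. access elk: MISS, evict ram(c=3). Cache: [elk(c=1) melon(c=6) eel(c=7)]
  21. access ram: MISS, evict elk(c=1). Cache: [ram(c=1) melon(c=6) eel(c=7)]
  22. access eel: HIT, count now 8. Cache: [ram(c=1) melon(c=6) eel(c=8)]
Total: 16 hits, 6 misses, 3 evictions

Hit rate = 16/22 = 8/11

Answer: 8/11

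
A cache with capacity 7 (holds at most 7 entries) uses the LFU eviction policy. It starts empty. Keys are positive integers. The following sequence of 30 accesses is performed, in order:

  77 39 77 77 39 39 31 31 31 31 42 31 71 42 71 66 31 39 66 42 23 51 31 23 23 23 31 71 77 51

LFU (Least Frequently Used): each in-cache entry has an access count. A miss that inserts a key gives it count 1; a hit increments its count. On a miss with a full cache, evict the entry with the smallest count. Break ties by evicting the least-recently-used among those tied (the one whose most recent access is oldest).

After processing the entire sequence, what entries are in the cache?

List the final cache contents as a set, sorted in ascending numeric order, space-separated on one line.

LFU simulation (capacity=7):
  1. access 77: MISS. Cache: [77(c=1)]
  2. access 39: MISS. Cache: [77(c=1) 39(c=1)]
  3. access 77: HIT, count now 2. Cache: [39(c=1) 77(c=2)]
  4. access 77: HIT, count now 3. Cache: [39(c=1) 77(c=3)]
  5. access 39: HIT, count now 2. Cache: [39(c=2) 77(c=3)]
  6. access 39: HIT, count now 3. Cache: [77(c=3) 39(c=3)]
  7. access 31: MISS. Cache: [31(c=1) 77(c=3) 39(c=3)]
  8. access 31: HIT, count now 2. Cache: [31(c=2) 77(c=3) 39(c=3)]
  9. access 31: HIT, count now 3. Cache: [77(c=3) 39(c=3) 31(c=3)]
  10. access 31: HIT, count now 4. Cache: [77(c=3) 39(c=3) 31(c=4)]
  11. access 42: MISS. Cache: [42(c=1) 77(c=3) 39(c=3) 31(c=4)]
  12. access 31: HIT, count now 5. Cache: [42(c=1) 77(c=3) 39(c=3) 31(c=5)]
  13. access 71: MISS. Cache: [42(c=1) 71(c=1) 77(c=3) 39(c=3) 31(c=5)]
  14. access 42: HIT, count now 2. Cache: [71(c=1) 42(c=2) 77(c=3) 39(c=3) 31(c=5)]
  15. access 71: HIT, count now 2. Cache: [42(c=2) 71(c=2) 77(c=3) 39(c=3) 31(c=5)]
  16. access 66: MISS. Cache: [66(c=1) 42(c=2) 71(c=2) 77(c=3) 39(c=3) 31(c=5)]
  17. access 31: HIT, count now 6. Cache: [66(c=1) 42(c=2) 71(c=2) 77(c=3) 39(c=3) 31(c=6)]
  18. access 39: HIT, count now 4. Cache: [66(c=1) 42(c=2) 71(c=2) 77(c=3) 39(c=4) 31(c=6)]
  19. access 66: HIT, count now 2. Cache: [42(c=2) 71(c=2) 66(c=2) 77(c=3) 39(c=4) 31(c=6)]
  20. access 42: HIT, count now 3. Cache: [71(c=2) 66(c=2) 77(c=3) 42(c=3) 39(c=4) 31(c=6)]
  21. access 23: MISS. Cache: [23(c=1) 71(c=2) 66(c=2) 77(c=3) 42(c=3) 39(c=4) 31(c=6)]
  22. access 51: MISS, evict 23(c=1). Cache: [51(c=1) 71(c=2) 66(c=2) 77(c=3) 42(c=3) 39(c=4) 31(c=6)]
  23. access 31: HIT, count now 7. Cache: [51(c=1) 71(c=2) 66(c=2) 77(c=3) 42(c=3) 39(c=4) 31(c=7)]
  24. access 23: MISS, evict 51(c=1). Cache: [23(c=1) 71(c=2) 66(c=2) 77(c=3) 42(c=3) 39(c=4) 31(c=7)]
  25. access 23: HIT, count now 2. Cache: [71(c=2) 66(c=2) 23(c=2) 77(c=3) 42(c=3) 39(c=4) 31(c=7)]
  26. access 23: HIT, count now 3. Cache: [71(c=2) 66(c=2) 77(c=3) 42(c=3) 23(c=3) 39(c=4) 31(c=7)]
  27. access 31: HIT, count now 8. Cache: [71(c=2) 66(c=2) 77(c=3) 42(c=3) 23(c=3) 39(c=4) 31(c=8)]
  28. access 71: HIT, count now 3. Cache: [66(c=2) 77(c=3) 42(c=3) 23(c=3) 71(c=3) 39(c=4) 31(c=8)]
  29. access 77: HIT, count now 4. Cache: [66(c=2) 42(c=3) 23(c=3) 71(c=3) 39(c=4) 77(c=4) 31(c=8)]
  30. access 51: MISS, evict 66(c=2). Cache: [51(c=1) 42(c=3) 23(c=3) 71(c=3) 39(c=4) 77(c=4) 31(c=8)]
Total: 20 hits, 10 misses, 3 evictions

Answer: 23 31 39 42 51 71 77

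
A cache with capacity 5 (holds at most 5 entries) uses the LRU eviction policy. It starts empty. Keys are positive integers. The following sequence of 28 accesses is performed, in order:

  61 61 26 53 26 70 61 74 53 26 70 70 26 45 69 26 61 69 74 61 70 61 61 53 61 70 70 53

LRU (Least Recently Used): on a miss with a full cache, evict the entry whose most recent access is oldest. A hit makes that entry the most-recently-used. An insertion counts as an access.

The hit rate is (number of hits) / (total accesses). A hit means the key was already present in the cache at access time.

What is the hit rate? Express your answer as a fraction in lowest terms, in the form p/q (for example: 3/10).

Answer: 17/28

Derivation:
LRU simulation (capacity=5):
  1. access 61: MISS. Cache (LRU->MRU): [61]
  2. access 61: HIT. Cache (LRU->MRU): [61]
  3. access 26: MISS. Cache (LRU->MRU): [61 26]
  4. access 53: MISS. Cache (LRU->MRU): [61 26 53]
  5. access 26: HIT. Cache (LRU->MRU): [61 53 26]
  6. access 70: MISS. Cache (LRU->MRU): [61 53 26 70]
  7. access 61: HIT. Cache (LRU->MRU): [53 26 70 61]
  8. access 74: MISS. Cache (LRU->MRU): [53 26 70 61 74]
  9. access 53: HIT. Cache (LRU->MRU): [26 70 61 74 53]
  10. access 26: HIT. Cache (LRU->MRU): [70 61 74 53 26]
  11. access 70: HIT. Cache (LRU->MRU): [61 74 53 26 70]
  12. access 70: HIT. Cache (LRU->MRU): [61 74 53 26 70]
  13. access 26: HIT. Cache (LRU->MRU): [61 74 53 70 26]
  14. access 45: MISS, evict 61. Cache (LRU->MRU): [74 53 70 26 45]
  15. access 69: MISS, evict 74. Cache (LRU->MRU): [53 70 26 45 69]
  16. access 26: HIT. Cache (LRU->MRU): [53 70 45 69 26]
  17. access 61: MISS, evict 53. Cache (LRU->MRU): [70 45 69 26 61]
  18. access 69: HIT. Cache (LRU->MRU): [70 45 26 61 69]
  19. access 74: MISS, evict 70. Cache (LRU->MRU): [45 26 61 69 74]
  20. access 61: HIT. Cache (LRU->MRU): [45 26 69 74 61]
  21. access 70: MISS, evict 45. Cache (LRU->MRU): [26 69 74 61 70]
  22. access 61: HIT. Cache (LRU->MRU): [26 69 74 70 61]
  23. access 61: HIT. Cache (LRU->MRU): [26 69 74 70 61]
  24. access 53: MISS, evict 26. Cache (LRU->MRU): [69 74 70 61 53]
  25. access 61: HIT. Cache (LRU->MRU): [69 74 70 53 61]
  26. access 70: HIT. Cache (LRU->MRU): [69 74 53 61 70]
  27. access 70: HIT. Cache (LRU->MRU): [69 74 53 61 70]
  28. access 53: HIT. Cache (LRU->MRU): [69 74 61 70 53]
Total: 17 hits, 11 misses, 6 evictions

Hit rate = 17/28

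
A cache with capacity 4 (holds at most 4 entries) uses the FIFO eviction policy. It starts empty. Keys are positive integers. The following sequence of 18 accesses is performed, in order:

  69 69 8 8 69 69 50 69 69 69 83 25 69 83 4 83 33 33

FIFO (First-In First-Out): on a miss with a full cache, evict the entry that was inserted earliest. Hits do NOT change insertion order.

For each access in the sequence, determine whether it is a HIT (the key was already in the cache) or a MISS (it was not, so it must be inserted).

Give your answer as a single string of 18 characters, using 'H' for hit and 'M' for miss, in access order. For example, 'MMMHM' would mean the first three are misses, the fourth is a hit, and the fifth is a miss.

FIFO simulation (capacity=4):
  1. access 69: MISS. Cache (old->new): [69]
  2. access 69: HIT. Cache (old->new): [69]
  3. access 8: MISS. Cache (old->new): [69 8]
  4. access 8: HIT. Cache (old->new): [69 8]
  5. access 69: HIT. Cache (old->new): [69 8]
  6. access 69: HIT. Cache (old->new): [69 8]
  7. access 50: MISS. Cache (old->new): [69 8 50]
  8. access 69: HIT. Cache (old->new): [69 8 50]
  9. access 69: HIT. Cache (old->new): [69 8 50]
  10. access 69: HIT. Cache (old->new): [69 8 50]
  11. access 83: MISS. Cache (old->new): [69 8 50 83]
  12. access 25: MISS, evict 69. Cache (old->new): [8 50 83 25]
  13. access 69: MISS, evict 8. Cache (old->new): [50 83 25 69]
  14. access 83: HIT. Cache (old->new): [50 83 25 69]
  15. access 4: MISS, evict 50. Cache (old->new): [83 25 69 4]
  16. access 83: HIT. Cache (old->new): [83 25 69 4]
  17. access 33: MISS, evict 83. Cache (old->new): [25 69 4 33]
  18. access 33: HIT. Cache (old->new): [25 69 4 33]
Total: 10 hits, 8 misses, 4 evictions

Answer: MHMHHHMHHHMMMHMHMH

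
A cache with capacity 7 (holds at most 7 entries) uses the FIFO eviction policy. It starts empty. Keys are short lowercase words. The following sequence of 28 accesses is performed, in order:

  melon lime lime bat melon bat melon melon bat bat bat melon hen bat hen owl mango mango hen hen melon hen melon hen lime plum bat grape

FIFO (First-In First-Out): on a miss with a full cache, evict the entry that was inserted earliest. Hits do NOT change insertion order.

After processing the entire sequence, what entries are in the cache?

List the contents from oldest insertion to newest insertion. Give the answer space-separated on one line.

FIFO simulation (capacity=7):
  1. access melon: MISS. Cache (old->new): [melon]
  2. access lime: MISS. Cache (old->new): [melon lime]
  3. access lime: HIT. Cache (old->new): [melon lime]
  4. access bat: MISS. Cache (old->new): [melon lime bat]
  5. access melon: HIT. Cache (old->new): [melon lime bat]
  6. access bat: HIT. Cache (old->new): [melon lime bat]
  7. access melon: HIT. Cache (old->new): [melon lime bat]
  8. access melon: HIT. Cache (old->new): [melon lime bat]
  9. access bat: HIT. Cache (old->new): [melon lime bat]
  10. access bat: HIT. Cache (old->new): [melon lime bat]
  11. access bat: HIT. Cache (old->new): [melon lime bat]
  12. access melon: HIT. Cache (old->new): [melon lime bat]
  13. access hen: MISS. Cache (old->new): [melon lime bat hen]
  14. access bat: HIT. Cache (old->new): [melon lime bat hen]
  15. access hen: HIT. Cache (old->new): [melon lime bat hen]
  16. access owl: MISS. Cache (old->new): [melon lime bat hen owl]
  17. access mango: MISS. Cache (old->new): [melon lime bat hen owl mango]
  18. access mango: HIT. Cache (old->new): [melon lime bat hen owl mango]
  19. access hen: HIT. Cache (old->new): [melon lime bat hen owl mango]
  20. access hen: HIT. Cache (old->new): [melon lime bat hen owl mango]
  21. access melon: HIT. Cache (old->new): [melon lime bat hen owl mango]
  22. access hen: HIT. Cache (old->new): [melon lime bat hen owl mango]
  23. access melon: HIT. Cache (old->new): [melon lime bat hen owl mango]
  24. access hen: HIT. Cache (old->new): [melon lime bat hen owl mango]
  25. access lime: HIT. Cache (old->new): [melon lime bat hen owl mango]
  26. access plum: MISS. Cache (old->new): [melon lime bat hen owl mango plum]
  27. access bat: HIT. Cache (old->new): [melon lime bat hen owl mango plum]
  28. access grape: MISS, evict melon. Cache (old->new): [lime bat hen owl mango plum grape]
Total: 20 hits, 8 misses, 1 evictions

Answer: lime bat hen owl mango plum grape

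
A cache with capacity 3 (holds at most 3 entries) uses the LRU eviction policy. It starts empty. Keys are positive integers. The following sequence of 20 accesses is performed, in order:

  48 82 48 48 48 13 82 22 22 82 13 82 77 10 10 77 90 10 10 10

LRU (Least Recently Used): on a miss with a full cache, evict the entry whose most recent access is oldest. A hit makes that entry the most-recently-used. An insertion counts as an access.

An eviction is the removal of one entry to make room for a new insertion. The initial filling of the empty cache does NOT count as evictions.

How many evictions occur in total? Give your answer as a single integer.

LRU simulation (capacity=3):
  1. access 48: MISS. Cache (LRU->MRU): [48]
  2. access 82: MISS. Cache (LRU->MRU): [48 82]
  3. access 48: HIT. Cache (LRU->MRU): [82 48]
  4. access 48: HIT. Cache (LRU->MRU): [82 48]
  5. access 48: HIT. Cache (LRU->MRU): [82 48]
  6. access 13: MISS. Cache (LRU->MRU): [82 48 13]
  7. access 82: HIT. Cache (LRU->MRU): [48 13 82]
  8. access 22: MISS, evict 48. Cache (LRU->MRU): [13 82 22]
  9. access 22: HIT. Cache (LRU->MRU): [13 82 22]
  10. access 82: HIT. Cache (LRU->MRU): [13 22 82]
  11. access 13: HIT. Cache (LRU->MRU): [22 82 13]
  12. access 82: HIT. Cache (LRU->MRU): [22 13 82]
  13. access 77: MISS, evict 22. Cache (LRU->MRU): [13 82 77]
  14. access 10: MISS, evict 13. Cache (LRU->MRU): [82 77 10]
  15. access 10: HIT. Cache (LRU->MRU): [82 77 10]
  16. access 77: HIT. Cache (LRU->MRU): [82 10 77]
  17. access 90: MISS, evict 82. Cache (LRU->MRU): [10 77 90]
  18. access 10: HIT. Cache (LRU->MRU): [77 90 10]
  19. access 10: HIT. Cache (LRU->MRU): [77 90 10]
  20. access 10: HIT. Cache (LRU->MRU): [77 90 10]
Total: 13 hits, 7 misses, 4 evictions

Answer: 4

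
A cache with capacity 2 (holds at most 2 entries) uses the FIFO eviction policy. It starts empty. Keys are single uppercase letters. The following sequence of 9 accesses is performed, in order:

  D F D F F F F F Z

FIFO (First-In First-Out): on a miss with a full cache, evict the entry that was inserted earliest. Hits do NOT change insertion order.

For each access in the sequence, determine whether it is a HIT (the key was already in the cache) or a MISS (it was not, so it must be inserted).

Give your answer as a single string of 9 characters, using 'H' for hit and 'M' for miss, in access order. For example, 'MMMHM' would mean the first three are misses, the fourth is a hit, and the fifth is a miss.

Answer: MMHHHHHHM

Derivation:
FIFO simulation (capacity=2):
  1. access D: MISS. Cache (old->new): [D]
  2. access F: MISS. Cache (old->new): [D F]
  3. access D: HIT. Cache (old->new): [D F]
  4. access F: HIT. Cache (old->new): [D F]
  5. access F: HIT. Cache (old->new): [D F]
  6. access F: HIT. Cache (old->new): [D F]
  7. access F: HIT. Cache (old->new): [D F]
  8. access F: HIT. Cache (old->new): [D F]
  9. access Z: MISS, evict D. Cache (old->new): [F Z]
Total: 6 hits, 3 misses, 1 evictions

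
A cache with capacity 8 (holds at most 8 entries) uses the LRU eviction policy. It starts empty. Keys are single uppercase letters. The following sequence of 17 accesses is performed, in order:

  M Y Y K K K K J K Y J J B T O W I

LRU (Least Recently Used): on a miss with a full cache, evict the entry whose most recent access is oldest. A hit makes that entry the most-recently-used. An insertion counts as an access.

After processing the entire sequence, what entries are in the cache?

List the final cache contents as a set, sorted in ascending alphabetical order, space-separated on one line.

LRU simulation (capacity=8):
  1. access M: MISS. Cache (LRU->MRU): [M]
  2. access Y: MISS. Cache (LRU->MRU): [M Y]
  3. access Y: HIT. Cache (LRU->MRU): [M Y]
  4. access K: MISS. Cache (LRU->MRU): [M Y K]
  5. access K: HIT. Cache (LRU->MRU): [M Y K]
  6. access K: HIT. Cache (LRU->MRU): [M Y K]
  7. access K: HIT. Cache (LRU->MRU): [M Y K]
  8. access J: MISS. Cache (LRU->MRU): [M Y K J]
  9. access K: HIT. Cache (LRU->MRU): [M Y J K]
  10. access Y: HIT. Cache (LRU->MRU): [M J K Y]
  11. access J: HIT. Cache (LRU->MRU): [M K Y J]
  12. access J: HIT. Cache (LRU->MRU): [M K Y J]
  13. access B: MISS. Cache (LRU->MRU): [M K Y J B]
  14. access T: MISS. Cache (LRU->MRU): [M K Y J B T]
  15. access O: MISS. Cache (LRU->MRU): [M K Y J B T O]
  16. access W: MISS. Cache (LRU->MRU): [M K Y J B T O W]
  17. access I: MISS, evict M. Cache (LRU->MRU): [K Y J B T O W I]
Total: 8 hits, 9 misses, 1 evictions

Answer: B I J K O T W Y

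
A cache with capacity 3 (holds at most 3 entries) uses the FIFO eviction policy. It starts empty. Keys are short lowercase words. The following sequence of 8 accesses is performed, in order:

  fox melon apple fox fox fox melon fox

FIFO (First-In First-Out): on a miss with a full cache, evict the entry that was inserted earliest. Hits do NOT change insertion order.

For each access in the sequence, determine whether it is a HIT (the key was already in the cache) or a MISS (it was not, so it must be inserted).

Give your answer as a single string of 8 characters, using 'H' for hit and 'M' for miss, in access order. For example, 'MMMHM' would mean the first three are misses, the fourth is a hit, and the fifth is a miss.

FIFO simulation (capacity=3):
  1. access fox: MISS. Cache (old->new): [fox]
  2. access melon: MISS. Cache (old->new): [fox melon]
  3. access apple: MISS. Cache (old->new): [fox melon apple]
  4. access fox: HIT. Cache (old->new): [fox melon apple]
  5. access fox: HIT. Cache (old->new): [fox melon apple]
  6. access fox: HIT. Cache (old->new): [fox melon apple]
  7. access melon: HIT. Cache (old->new): [fox melon apple]
  8. access fox: HIT. Cache (old->new): [fox melon apple]
Total: 5 hits, 3 misses, 0 evictions

Answer: MMMHHHHH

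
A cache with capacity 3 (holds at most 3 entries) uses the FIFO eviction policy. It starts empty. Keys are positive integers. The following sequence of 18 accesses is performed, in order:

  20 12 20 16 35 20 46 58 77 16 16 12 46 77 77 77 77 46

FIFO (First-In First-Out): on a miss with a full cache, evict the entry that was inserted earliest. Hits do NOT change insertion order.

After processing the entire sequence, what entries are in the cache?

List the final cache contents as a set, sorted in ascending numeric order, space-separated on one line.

FIFO simulation (capacity=3):
  1. access 20: MISS. Cache (old->new): [20]
  2. access 12: MISS. Cache (old->new): [20 12]
  3. access 20: HIT. Cache (old->new): [20 12]
  4. access 16: MISS. Cache (old->new): [20 12 16]
  5. access 35: MISS, evict 20. Cache (old->new): [12 16 35]
  6. access 20: MISS, evict 12. Cache (old->new): [16 35 20]
  7. access 46: MISS, evict 16. Cache (old->new): [35 20 46]
  8. access 58: MISS, evict 35. Cache (old->new): [20 46 58]
  9. access 77: MISS, evict 20. Cache (old->new): [46 58 77]
  10. access 16: MISS, evict 46. Cache (old->new): [58 77 16]
  11. access 16: HIT. Cache (old->new): [58 77 16]
  12. access 12: MISS, evict 58. Cache (old->new): [77 16 12]
  13. access 46: MISS, evict 77. Cache (old->new): [16 12 46]
  14. access 77: MISS, evict 16. Cache (old->new): [12 46 77]
  15. access 77: HIT. Cache (old->new): [12 46 77]
  16. access 77: HIT. Cache (old->new): [12 46 77]
  17. access 77: HIT. Cache (old->new): [12 46 77]
  18. access 46: HIT. Cache (old->new): [12 46 77]
Total: 6 hits, 12 misses, 9 evictions

Answer: 12 46 77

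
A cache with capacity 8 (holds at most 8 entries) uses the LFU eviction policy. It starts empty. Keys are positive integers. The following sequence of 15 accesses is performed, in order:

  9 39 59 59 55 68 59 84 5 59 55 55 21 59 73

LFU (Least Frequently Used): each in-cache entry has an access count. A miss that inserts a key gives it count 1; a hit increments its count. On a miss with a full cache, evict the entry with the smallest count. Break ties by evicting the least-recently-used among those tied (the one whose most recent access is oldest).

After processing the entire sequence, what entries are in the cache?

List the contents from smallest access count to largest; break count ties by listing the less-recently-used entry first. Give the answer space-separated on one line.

Answer: 39 68 84 5 21 73 55 59

Derivation:
LFU simulation (capacity=8):
  1. access 9: MISS. Cache: [9(c=1)]
  2. access 39: MISS. Cache: [9(c=1) 39(c=1)]
  3. access 59: MISS. Cache: [9(c=1) 39(c=1) 59(c=1)]
  4. access 59: HIT, count now 2. Cache: [9(c=1) 39(c=1) 59(c=2)]
  5. access 55: MISS. Cache: [9(c=1) 39(c=1) 55(c=1) 59(c=2)]
  6. access 68: MISS. Cache: [9(c=1) 39(c=1) 55(c=1) 68(c=1) 59(c=2)]
  7. access 59: HIT, count now 3. Cache: [9(c=1) 39(c=1) 55(c=1) 68(c=1) 59(c=3)]
  8. access 84: MISS. Cache: [9(c=1) 39(c=1) 55(c=1) 68(c=1) 84(c=1) 59(c=3)]
  9. access 5: MISS. Cache: [9(c=1) 39(c=1) 55(c=1) 68(c=1) 84(c=1) 5(c=1) 59(c=3)]
  10. access 59: HIT, count now 4. Cache: [9(c=1) 39(c=1) 55(c=1) 68(c=1) 84(c=1) 5(c=1) 59(c=4)]
  11. access 55: HIT, count now 2. Cache: [9(c=1) 39(c=1) 68(c=1) 84(c=1) 5(c=1) 55(c=2) 59(c=4)]
  12. access 55: HIT, count now 3. Cache: [9(c=1) 39(c=1) 68(c=1) 84(c=1) 5(c=1) 55(c=3) 59(c=4)]
  13. access 21: MISS. Cache: [9(c=1) 39(c=1) 68(c=1) 84(c=1) 5(c=1) 21(c=1) 55(c=3) 59(c=4)]
  14. access 59: HIT, count now 5. Cache: [9(c=1) 39(c=1) 68(c=1) 84(c=1) 5(c=1) 21(c=1) 55(c=3) 59(c=5)]
  15. access 73: MISS, evict 9(c=1). Cache: [39(c=1) 68(c=1) 84(c=1) 5(c=1) 21(c=1) 73(c=1) 55(c=3) 59(c=5)]
Total: 6 hits, 9 misses, 1 evictions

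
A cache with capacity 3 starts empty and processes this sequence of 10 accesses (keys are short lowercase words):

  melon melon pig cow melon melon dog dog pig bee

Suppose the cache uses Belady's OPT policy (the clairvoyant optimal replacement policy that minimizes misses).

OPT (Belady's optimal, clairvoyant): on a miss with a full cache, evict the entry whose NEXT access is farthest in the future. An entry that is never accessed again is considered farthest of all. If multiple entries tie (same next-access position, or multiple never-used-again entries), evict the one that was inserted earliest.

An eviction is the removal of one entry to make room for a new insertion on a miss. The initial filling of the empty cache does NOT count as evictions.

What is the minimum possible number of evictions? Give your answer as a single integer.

Answer: 2

Derivation:
OPT (Belady) simulation (capacity=3):
  1. access melon: MISS. Cache: [melon]
  2. access melon: HIT. Next use of melon: step 5. Cache: [melon]
  3. access pig: MISS. Cache: [melon pig]
  4. access cow: MISS. Cache: [melon pig cow]
  5. access melon: HIT. Next use of melon: step 6. Cache: [melon pig cow]
  6. access melon: HIT. Next use of melon: never. Cache: [melon pig cow]
  7. access dog: MISS, evict melon (next use: never). Cache: [pig cow dog]
  8. access dog: HIT. Next use of dog: never. Cache: [pig cow dog]
  9. access pig: HIT. Next use of pig: never. Cache: [pig cow dog]
  10. access bee: MISS, evict pig (next use: never). Cache: [cow dog bee]
Total: 5 hits, 5 misses, 2 evictions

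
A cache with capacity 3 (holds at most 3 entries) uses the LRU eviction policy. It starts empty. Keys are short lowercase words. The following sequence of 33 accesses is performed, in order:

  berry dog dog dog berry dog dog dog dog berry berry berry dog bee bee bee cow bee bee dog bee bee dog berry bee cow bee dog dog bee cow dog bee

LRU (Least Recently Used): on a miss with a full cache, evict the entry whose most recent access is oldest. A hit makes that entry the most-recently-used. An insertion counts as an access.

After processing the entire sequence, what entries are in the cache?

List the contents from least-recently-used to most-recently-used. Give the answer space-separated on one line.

LRU simulation (capacity=3):
  1. access berry: MISS. Cache (LRU->MRU): [berry]
  2. access dog: MISS. Cache (LRU->MRU): [berry dog]
  3. access dog: HIT. Cache (LRU->MRU): [berry dog]
  4. access dog: HIT. Cache (LRU->MRU): [berry dog]
  5. access berry: HIT. Cache (LRU->MRU): [dog berry]
  6. access dog: HIT. Cache (LRU->MRU): [berry dog]
  7. access dog: HIT. Cache (LRU->MRU): [berry dog]
  8. access dog: HIT. Cache (LRU->MRU): [berry dog]
  9. access dog: HIT. Cache (LRU->MRU): [berry dog]
  10. access berry: HIT. Cache (LRU->MRU): [dog berry]
  11. access berry: HIT. Cache (LRU->MRU): [dog berry]
  12. access berry: HIT. Cache (LRU->MRU): [dog berry]
  13. access dog: HIT. Cache (LRU->MRU): [berry dog]
  14. access bee: MISS. Cache (LRU->MRU): [berry dog bee]
  15. access bee: HIT. Cache (LRU->MRU): [berry dog bee]
  16. access bee: HIT. Cache (LRU->MRU): [berry dog bee]
  17. access cow: MISS, evict berry. Cache (LRU->MRU): [dog bee cow]
  18. access bee: HIT. Cache (LRU->MRU): [dog cow bee]
  19. access bee: HIT. Cache (LRU->MRU): [dog cow bee]
  20. access dog: HIT. Cache (LRU->MRU): [cow bee dog]
  21. access bee: HIT. Cache (LRU->MRU): [cow dog bee]
  22. access bee: HIT. Cache (LRU->MRU): [cow dog bee]
  23. access dog: HIT. Cache (LRU->MRU): [cow bee dog]
  24. access berry: MISS, evict cow. Cache (LRU->MRU): [bee dog berry]
  25. access bee: HIT. Cache (LRU->MRU): [dog berry bee]
  26. access cow: MISS, evict dog. Cache (LRU->MRU): [berry bee cow]
  27. access bee: HIT. Cache (LRU->MRU): [berry cow bee]
  28. access dog: MISS, evict berry. Cache (LRU->MRU): [cow bee dog]
  29. access dog: HIT. Cache (LRU->MRU): [cow bee dog]
  30. access bee: HIT. Cache (LRU->MRU): [cow dog bee]
  31. access cow: HIT. Cache (LRU->MRU): [dog bee cow]
  32. access dog: HIT. Cache (LRU->MRU): [bee cow dog]
  33. access bee: HIT. Cache (LRU->MRU): [cow dog bee]
Total: 26 hits, 7 misses, 4 evictions

Answer: cow dog bee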